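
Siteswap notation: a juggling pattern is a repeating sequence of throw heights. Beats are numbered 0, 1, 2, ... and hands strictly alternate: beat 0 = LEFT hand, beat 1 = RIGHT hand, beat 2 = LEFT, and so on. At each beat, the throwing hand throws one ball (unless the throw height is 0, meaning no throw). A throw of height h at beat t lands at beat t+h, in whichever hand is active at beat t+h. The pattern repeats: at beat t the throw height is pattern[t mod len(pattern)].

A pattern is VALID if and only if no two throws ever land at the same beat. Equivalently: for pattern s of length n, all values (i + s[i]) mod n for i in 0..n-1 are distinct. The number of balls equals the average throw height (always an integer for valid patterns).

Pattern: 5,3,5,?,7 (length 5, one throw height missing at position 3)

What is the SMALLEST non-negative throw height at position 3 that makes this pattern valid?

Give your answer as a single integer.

Answer: 0

Derivation:
i=0: (0 + 5) mod 5 = 0
i=1: (1 + 3) mod 5 = 4
i=2: (2 + 5) mod 5 = 2
i=3: s[i]=? (unknown)
i=4: (4 + 7) mod 5 = 1
Known residues: [0, 1, 2, 4]; need a permutation of 0..4, so missing residue r = 3
Need (3 + s) mod 5 = 3; smallest s = (3 - 3) mod 5 = 0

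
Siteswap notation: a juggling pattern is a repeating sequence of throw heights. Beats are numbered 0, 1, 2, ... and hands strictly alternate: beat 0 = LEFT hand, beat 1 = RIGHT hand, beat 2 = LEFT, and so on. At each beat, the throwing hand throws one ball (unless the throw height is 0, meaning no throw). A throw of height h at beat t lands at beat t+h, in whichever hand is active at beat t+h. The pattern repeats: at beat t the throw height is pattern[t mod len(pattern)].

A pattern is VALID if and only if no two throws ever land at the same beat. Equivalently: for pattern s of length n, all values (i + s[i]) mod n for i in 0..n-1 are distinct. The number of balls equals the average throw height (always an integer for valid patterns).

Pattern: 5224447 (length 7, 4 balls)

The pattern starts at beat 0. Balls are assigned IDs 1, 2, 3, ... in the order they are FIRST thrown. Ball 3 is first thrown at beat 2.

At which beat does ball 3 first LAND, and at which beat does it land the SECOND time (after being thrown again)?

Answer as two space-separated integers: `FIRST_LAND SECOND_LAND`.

Beat 0 (L): throw ball1 h=5 -> lands@5:R; in-air after throw: [b1@5:R]
Beat 1 (R): throw ball2 h=2 -> lands@3:R; in-air after throw: [b2@3:R b1@5:R]
Beat 2 (L): throw ball3 h=2 -> lands@4:L; in-air after throw: [b2@3:R b3@4:L b1@5:R]
Beat 3 (R): throw ball2 h=4 -> lands@7:R; in-air after throw: [b3@4:L b1@5:R b2@7:R]
Beat 4 (L): throw ball3 h=4 -> lands@8:L; in-air after throw: [b1@5:R b2@7:R b3@8:L]
Beat 5 (R): throw ball1 h=4 -> lands@9:R; in-air after throw: [b2@7:R b3@8:L b1@9:R]
Beat 6 (L): throw ball4 h=7 -> lands@13:R; in-air after throw: [b2@7:R b3@8:L b1@9:R b4@13:R]
Beat 7 (R): throw ball2 h=5 -> lands@12:L; in-air after throw: [b3@8:L b1@9:R b2@12:L b4@13:R]
Beat 8 (L): throw ball3 h=2 -> lands@10:L; in-air after throw: [b1@9:R b3@10:L b2@12:L b4@13:R]
Ball 3: thrown@2 h=2 -> first land @4; rethrown@4 h=4 -> second land @8

Answer: 4 8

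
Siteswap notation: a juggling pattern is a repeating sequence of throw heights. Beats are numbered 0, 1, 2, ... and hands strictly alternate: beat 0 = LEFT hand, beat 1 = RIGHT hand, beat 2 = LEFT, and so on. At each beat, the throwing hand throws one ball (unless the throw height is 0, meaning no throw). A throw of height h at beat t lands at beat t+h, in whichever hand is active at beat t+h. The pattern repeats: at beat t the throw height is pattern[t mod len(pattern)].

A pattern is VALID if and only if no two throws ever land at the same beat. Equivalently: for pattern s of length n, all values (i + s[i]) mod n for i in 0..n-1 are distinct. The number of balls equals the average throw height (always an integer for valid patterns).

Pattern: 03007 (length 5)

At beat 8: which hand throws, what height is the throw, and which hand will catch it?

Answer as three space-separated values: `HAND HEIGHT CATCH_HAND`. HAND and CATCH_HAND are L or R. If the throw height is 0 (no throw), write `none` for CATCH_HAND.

Beat 8: 8 mod 2 = 0, so hand = L
Throw height = pattern[8 mod 5] = pattern[3] = 0

Answer: L 0 none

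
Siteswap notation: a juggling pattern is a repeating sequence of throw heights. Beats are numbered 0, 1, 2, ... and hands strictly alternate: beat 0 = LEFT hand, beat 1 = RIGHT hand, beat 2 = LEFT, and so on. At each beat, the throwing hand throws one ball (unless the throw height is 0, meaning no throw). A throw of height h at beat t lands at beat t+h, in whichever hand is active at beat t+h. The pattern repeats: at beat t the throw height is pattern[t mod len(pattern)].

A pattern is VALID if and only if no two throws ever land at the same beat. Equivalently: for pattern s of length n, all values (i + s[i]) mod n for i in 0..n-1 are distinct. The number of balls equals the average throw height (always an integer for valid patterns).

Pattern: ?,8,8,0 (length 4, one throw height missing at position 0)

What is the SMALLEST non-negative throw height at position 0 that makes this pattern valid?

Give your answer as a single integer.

Answer: 0

Derivation:
i=0: s[i]=? (unknown)
i=1: (1 + 8) mod 4 = 1
i=2: (2 + 8) mod 4 = 2
i=3: (3 + 0) mod 4 = 3
Known residues: [1, 2, 3]; need a permutation of 0..3, so missing residue r = 0
Need (0 + s) mod 4 = 0; smallest s = (0 - 0) mod 4 = 0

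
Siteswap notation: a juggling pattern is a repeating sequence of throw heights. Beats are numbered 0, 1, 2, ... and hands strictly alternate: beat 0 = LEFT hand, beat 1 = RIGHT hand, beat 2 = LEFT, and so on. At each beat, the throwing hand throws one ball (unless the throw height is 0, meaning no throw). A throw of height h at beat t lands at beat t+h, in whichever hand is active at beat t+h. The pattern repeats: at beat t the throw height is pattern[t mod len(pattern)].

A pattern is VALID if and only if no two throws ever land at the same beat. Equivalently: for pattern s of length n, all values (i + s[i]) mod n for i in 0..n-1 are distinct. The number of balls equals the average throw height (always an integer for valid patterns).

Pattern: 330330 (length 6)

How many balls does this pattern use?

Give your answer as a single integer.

Pattern = [3, 3, 0, 3, 3, 0], length n = 6
  position 0: throw height = 3, running sum = 3
  position 1: throw height = 3, running sum = 6
  position 2: throw height = 0, running sum = 6
  position 3: throw height = 3, running sum = 9
  position 4: throw height = 3, running sum = 12
  position 5: throw height = 0, running sum = 12
Total sum = 12; balls = sum / n = 12 / 6 = 2

Answer: 2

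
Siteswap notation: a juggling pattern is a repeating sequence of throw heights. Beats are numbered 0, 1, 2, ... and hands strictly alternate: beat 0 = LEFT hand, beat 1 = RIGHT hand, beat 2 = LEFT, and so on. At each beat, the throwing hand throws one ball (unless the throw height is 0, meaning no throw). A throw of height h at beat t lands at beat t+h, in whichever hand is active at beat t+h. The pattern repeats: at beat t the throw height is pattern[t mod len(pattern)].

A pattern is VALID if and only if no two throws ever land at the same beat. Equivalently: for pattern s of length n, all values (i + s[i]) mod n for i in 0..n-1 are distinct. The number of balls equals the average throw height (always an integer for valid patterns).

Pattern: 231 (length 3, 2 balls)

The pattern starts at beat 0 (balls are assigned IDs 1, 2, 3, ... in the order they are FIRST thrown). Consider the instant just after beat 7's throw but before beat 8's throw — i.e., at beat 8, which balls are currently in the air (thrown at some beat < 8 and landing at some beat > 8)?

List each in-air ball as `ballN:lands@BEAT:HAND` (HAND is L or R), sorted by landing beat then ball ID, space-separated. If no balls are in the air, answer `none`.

Answer: ball2:lands@10:L

Derivation:
Beat 0 (L): throw ball1 h=2 -> lands@2:L; in-air after throw: [b1@2:L]
Beat 1 (R): throw ball2 h=3 -> lands@4:L; in-air after throw: [b1@2:L b2@4:L]
Beat 2 (L): throw ball1 h=1 -> lands@3:R; in-air after throw: [b1@3:R b2@4:L]
Beat 3 (R): throw ball1 h=2 -> lands@5:R; in-air after throw: [b2@4:L b1@5:R]
Beat 4 (L): throw ball2 h=3 -> lands@7:R; in-air after throw: [b1@5:R b2@7:R]
Beat 5 (R): throw ball1 h=1 -> lands@6:L; in-air after throw: [b1@6:L b2@7:R]
Beat 6 (L): throw ball1 h=2 -> lands@8:L; in-air after throw: [b2@7:R b1@8:L]
Beat 7 (R): throw ball2 h=3 -> lands@10:L; in-air after throw: [b1@8:L b2@10:L]
Beat 8 (L): throw ball1 h=1 -> lands@9:R; in-air after throw: [b1@9:R b2@10:L]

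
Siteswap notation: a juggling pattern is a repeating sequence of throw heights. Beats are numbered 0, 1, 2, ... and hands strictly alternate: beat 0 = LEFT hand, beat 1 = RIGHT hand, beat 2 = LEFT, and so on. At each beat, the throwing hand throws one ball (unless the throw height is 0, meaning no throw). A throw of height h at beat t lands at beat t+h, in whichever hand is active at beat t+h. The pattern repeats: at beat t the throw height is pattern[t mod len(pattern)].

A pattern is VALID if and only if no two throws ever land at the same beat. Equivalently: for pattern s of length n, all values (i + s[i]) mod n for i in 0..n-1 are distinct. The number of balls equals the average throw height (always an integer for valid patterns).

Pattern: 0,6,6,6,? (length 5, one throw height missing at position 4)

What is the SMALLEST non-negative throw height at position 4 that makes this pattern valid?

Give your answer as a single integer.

Answer: 2

Derivation:
i=0: (0 + 0) mod 5 = 0
i=1: (1 + 6) mod 5 = 2
i=2: (2 + 6) mod 5 = 3
i=3: (3 + 6) mod 5 = 4
i=4: s[i]=? (unknown)
Known residues: [0, 2, 3, 4]; need a permutation of 0..4, so missing residue r = 1
Need (4 + s) mod 5 = 1; smallest s = (1 - 4) mod 5 = 2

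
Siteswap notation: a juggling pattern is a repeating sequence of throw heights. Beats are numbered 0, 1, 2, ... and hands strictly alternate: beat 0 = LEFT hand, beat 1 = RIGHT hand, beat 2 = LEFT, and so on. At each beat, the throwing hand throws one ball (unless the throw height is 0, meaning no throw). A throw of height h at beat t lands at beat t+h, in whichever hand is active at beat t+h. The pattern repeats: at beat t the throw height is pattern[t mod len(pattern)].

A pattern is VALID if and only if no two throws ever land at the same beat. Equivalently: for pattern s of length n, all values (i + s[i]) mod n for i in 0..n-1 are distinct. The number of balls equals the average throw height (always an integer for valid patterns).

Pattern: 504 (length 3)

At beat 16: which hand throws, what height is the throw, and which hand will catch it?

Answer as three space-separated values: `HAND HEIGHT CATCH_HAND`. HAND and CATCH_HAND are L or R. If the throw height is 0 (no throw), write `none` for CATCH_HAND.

Answer: L 0 none

Derivation:
Beat 16: 16 mod 2 = 0, so hand = L
Throw height = pattern[16 mod 3] = pattern[1] = 0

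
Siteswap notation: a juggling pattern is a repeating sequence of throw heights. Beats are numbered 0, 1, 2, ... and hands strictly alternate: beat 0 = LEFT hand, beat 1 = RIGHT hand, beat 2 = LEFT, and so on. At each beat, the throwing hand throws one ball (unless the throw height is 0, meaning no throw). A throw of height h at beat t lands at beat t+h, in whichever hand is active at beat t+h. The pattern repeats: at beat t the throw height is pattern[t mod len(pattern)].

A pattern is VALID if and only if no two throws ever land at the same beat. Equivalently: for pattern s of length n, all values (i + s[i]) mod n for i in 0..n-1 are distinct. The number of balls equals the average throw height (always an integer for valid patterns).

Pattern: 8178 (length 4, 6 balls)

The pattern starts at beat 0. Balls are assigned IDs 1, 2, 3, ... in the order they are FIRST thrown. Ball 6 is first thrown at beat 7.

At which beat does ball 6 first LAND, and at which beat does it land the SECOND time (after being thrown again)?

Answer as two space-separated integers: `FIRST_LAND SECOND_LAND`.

Answer: 15 23

Derivation:
Beat 0 (L): throw ball1 h=8 -> lands@8:L; in-air after throw: [b1@8:L]
Beat 1 (R): throw ball2 h=1 -> lands@2:L; in-air after throw: [b2@2:L b1@8:L]
Beat 2 (L): throw ball2 h=7 -> lands@9:R; in-air after throw: [b1@8:L b2@9:R]
Beat 3 (R): throw ball3 h=8 -> lands@11:R; in-air after throw: [b1@8:L b2@9:R b3@11:R]
Beat 4 (L): throw ball4 h=8 -> lands@12:L; in-air after throw: [b1@8:L b2@9:R b3@11:R b4@12:L]
Beat 5 (R): throw ball5 h=1 -> lands@6:L; in-air after throw: [b5@6:L b1@8:L b2@9:R b3@11:R b4@12:L]
Beat 6 (L): throw ball5 h=7 -> lands@13:R; in-air after throw: [b1@8:L b2@9:R b3@11:R b4@12:L b5@13:R]
Beat 7 (R): throw ball6 h=8 -> lands@15:R; in-air after throw: [b1@8:L b2@9:R b3@11:R b4@12:L b5@13:R b6@15:R]
Beat 8 (L): throw ball1 h=8 -> lands@16:L; in-air after throw: [b2@9:R b3@11:R b4@12:L b5@13:R b6@15:R b1@16:L]
Beat 9 (R): throw ball2 h=1 -> lands@10:L; in-air after throw: [b2@10:L b3@11:R b4@12:L b5@13:R b6@15:R b1@16:L]
Beat 10 (L): throw ball2 h=7 -> lands@17:R; in-air after throw: [b3@11:R b4@12:L b5@13:R b6@15:R b1@16:L b2@17:R]
Beat 11 (R): throw ball3 h=8 -> lands@19:R; in-air after throw: [b4@12:L b5@13:R b6@15:R b1@16:L b2@17:R b3@19:R]
Beat 12 (L): throw ball4 h=8 -> lands@20:L; in-air after throw: [b5@13:R b6@15:R b1@16:L b2@17:R b3@19:R b4@20:L]
Beat 13 (R): throw ball5 h=1 -> lands@14:L; in-air after throw: [b5@14:L b6@15:R b1@16:L b2@17:R b3@19:R b4@20:L]
Beat 14 (L): throw ball5 h=7 -> lands@21:R; in-air after throw: [b6@15:R b1@16:L b2@17:R b3@19:R b4@20:L b5@21:R]
Beat 15 (R): throw ball6 h=8 -> lands@23:R; in-air after throw: [b1@16:L b2@17:R b3@19:R b4@20:L b5@21:R b6@23:R]
Beat 16 (L): throw ball1 h=8 -> lands@24:L; in-air after throw: [b2@17:R b3@19:R b4@20:L b5@21:R b6@23:R b1@24:L]
Beat 17 (R): throw ball2 h=1 -> lands@18:L; in-air after throw: [b2@18:L b3@19:R b4@20:L b5@21:R b6@23:R b1@24:L]
Beat 18 (L): throw ball2 h=7 -> lands@25:R; in-air after throw: [b3@19:R b4@20:L b5@21:R b6@23:R b1@24:L b2@25:R]
Beat 19 (R): throw ball3 h=8 -> lands@27:R; in-air after throw: [b4@20:L b5@21:R b6@23:R b1@24:L b2@25:R b3@27:R]
Beat 20 (L): throw ball4 h=8 -> lands@28:L; in-air after throw: [b5@21:R b6@23:R b1@24:L b2@25:R b3@27:R b4@28:L]
Beat 21 (R): throw ball5 h=1 -> lands@22:L; in-air after throw: [b5@22:L b6@23:R b1@24:L b2@25:R b3@27:R b4@28:L]
Beat 22 (L): throw ball5 h=7 -> lands@29:R; in-air after throw: [b6@23:R b1@24:L b2@25:R b3@27:R b4@28:L b5@29:R]
Beat 23 (R): throw ball6 h=8 -> lands@31:R; in-air after throw: [b1@24:L b2@25:R b3@27:R b4@28:L b5@29:R b6@31:R]
Ball 6: thrown@7 h=8 -> first land @15; rethrown@15 h=8 -> second land @23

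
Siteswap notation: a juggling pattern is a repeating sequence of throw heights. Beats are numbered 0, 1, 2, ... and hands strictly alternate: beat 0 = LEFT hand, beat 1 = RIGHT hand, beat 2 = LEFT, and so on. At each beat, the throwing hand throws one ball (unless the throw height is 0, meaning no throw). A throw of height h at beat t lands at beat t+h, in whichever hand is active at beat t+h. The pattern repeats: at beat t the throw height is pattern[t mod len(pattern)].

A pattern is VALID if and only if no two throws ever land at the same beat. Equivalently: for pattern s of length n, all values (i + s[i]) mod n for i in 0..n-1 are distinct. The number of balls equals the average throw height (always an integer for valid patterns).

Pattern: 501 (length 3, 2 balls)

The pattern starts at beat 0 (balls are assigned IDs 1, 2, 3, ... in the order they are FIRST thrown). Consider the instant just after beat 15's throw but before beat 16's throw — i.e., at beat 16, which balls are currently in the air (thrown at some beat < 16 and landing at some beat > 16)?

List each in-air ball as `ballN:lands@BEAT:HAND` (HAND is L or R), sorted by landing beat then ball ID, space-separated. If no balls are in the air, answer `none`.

Answer: ball1:lands@17:R ball2:lands@20:L

Derivation:
Beat 0 (L): throw ball1 h=5 -> lands@5:R; in-air after throw: [b1@5:R]
Beat 2 (L): throw ball2 h=1 -> lands@3:R; in-air after throw: [b2@3:R b1@5:R]
Beat 3 (R): throw ball2 h=5 -> lands@8:L; in-air after throw: [b1@5:R b2@8:L]
Beat 5 (R): throw ball1 h=1 -> lands@6:L; in-air after throw: [b1@6:L b2@8:L]
Beat 6 (L): throw ball1 h=5 -> lands@11:R; in-air after throw: [b2@8:L b1@11:R]
Beat 8 (L): throw ball2 h=1 -> lands@9:R; in-air after throw: [b2@9:R b1@11:R]
Beat 9 (R): throw ball2 h=5 -> lands@14:L; in-air after throw: [b1@11:R b2@14:L]
Beat 11 (R): throw ball1 h=1 -> lands@12:L; in-air after throw: [b1@12:L b2@14:L]
Beat 12 (L): throw ball1 h=5 -> lands@17:R; in-air after throw: [b2@14:L b1@17:R]
Beat 14 (L): throw ball2 h=1 -> lands@15:R; in-air after throw: [b2@15:R b1@17:R]
Beat 15 (R): throw ball2 h=5 -> lands@20:L; in-air after throw: [b1@17:R b2@20:L]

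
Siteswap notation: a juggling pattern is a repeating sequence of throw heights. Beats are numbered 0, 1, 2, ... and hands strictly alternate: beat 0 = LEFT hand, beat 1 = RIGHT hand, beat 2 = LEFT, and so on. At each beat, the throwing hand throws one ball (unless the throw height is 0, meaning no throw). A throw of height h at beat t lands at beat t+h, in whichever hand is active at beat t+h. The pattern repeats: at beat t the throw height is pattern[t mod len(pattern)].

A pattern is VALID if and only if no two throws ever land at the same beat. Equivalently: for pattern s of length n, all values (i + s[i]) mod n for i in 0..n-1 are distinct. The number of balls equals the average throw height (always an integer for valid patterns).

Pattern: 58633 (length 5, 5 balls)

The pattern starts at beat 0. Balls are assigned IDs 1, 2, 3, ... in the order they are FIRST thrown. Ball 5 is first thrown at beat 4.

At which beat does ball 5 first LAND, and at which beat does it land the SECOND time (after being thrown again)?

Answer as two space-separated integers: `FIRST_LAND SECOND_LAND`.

Answer: 7 13

Derivation:
Beat 0 (L): throw ball1 h=5 -> lands@5:R; in-air after throw: [b1@5:R]
Beat 1 (R): throw ball2 h=8 -> lands@9:R; in-air after throw: [b1@5:R b2@9:R]
Beat 2 (L): throw ball3 h=6 -> lands@8:L; in-air after throw: [b1@5:R b3@8:L b2@9:R]
Beat 3 (R): throw ball4 h=3 -> lands@6:L; in-air after throw: [b1@5:R b4@6:L b3@8:L b2@9:R]
Beat 4 (L): throw ball5 h=3 -> lands@7:R; in-air after throw: [b1@5:R b4@6:L b5@7:R b3@8:L b2@9:R]
Beat 5 (R): throw ball1 h=5 -> lands@10:L; in-air after throw: [b4@6:L b5@7:R b3@8:L b2@9:R b1@10:L]
Beat 6 (L): throw ball4 h=8 -> lands@14:L; in-air after throw: [b5@7:R b3@8:L b2@9:R b1@10:L b4@14:L]
Beat 7 (R): throw ball5 h=6 -> lands@13:R; in-air after throw: [b3@8:L b2@9:R b1@10:L b5@13:R b4@14:L]
Beat 8 (L): throw ball3 h=3 -> lands@11:R; in-air after throw: [b2@9:R b1@10:L b3@11:R b5@13:R b4@14:L]
Beat 9 (R): throw ball2 h=3 -> lands@12:L; in-air after throw: [b1@10:L b3@11:R b2@12:L b5@13:R b4@14:L]
Beat 10 (L): throw ball1 h=5 -> lands@15:R; in-air after throw: [b3@11:R b2@12:L b5@13:R b4@14:L b1@15:R]
Beat 11 (R): throw ball3 h=8 -> lands@19:R; in-air after throw: [b2@12:L b5@13:R b4@14:L b1@15:R b3@19:R]
Beat 12 (L): throw ball2 h=6 -> lands@18:L; in-air after throw: [b5@13:R b4@14:L b1@15:R b2@18:L b3@19:R]
Beat 13 (R): throw ball5 h=3 -> lands@16:L; in-air after throw: [b4@14:L b1@15:R b5@16:L b2@18:L b3@19:R]
Ball 5: thrown@4 h=3 -> first land @7; rethrown@7 h=6 -> second land @13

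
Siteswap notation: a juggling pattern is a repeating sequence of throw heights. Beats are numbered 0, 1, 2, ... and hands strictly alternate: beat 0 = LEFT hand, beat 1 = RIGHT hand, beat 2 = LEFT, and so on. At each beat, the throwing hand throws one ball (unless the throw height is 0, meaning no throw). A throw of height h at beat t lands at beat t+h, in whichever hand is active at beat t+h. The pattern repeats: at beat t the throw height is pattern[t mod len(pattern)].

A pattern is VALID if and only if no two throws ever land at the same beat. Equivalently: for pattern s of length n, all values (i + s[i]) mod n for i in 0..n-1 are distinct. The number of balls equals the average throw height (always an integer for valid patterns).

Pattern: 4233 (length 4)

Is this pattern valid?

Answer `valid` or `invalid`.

i=0: (i + s[i]) mod n = (0 + 4) mod 4 = 0
i=1: (i + s[i]) mod n = (1 + 2) mod 4 = 3
i=2: (i + s[i]) mod n = (2 + 3) mod 4 = 1
i=3: (i + s[i]) mod n = (3 + 3) mod 4 = 2
Residues: [0, 3, 1, 2], distinct: True

Answer: valid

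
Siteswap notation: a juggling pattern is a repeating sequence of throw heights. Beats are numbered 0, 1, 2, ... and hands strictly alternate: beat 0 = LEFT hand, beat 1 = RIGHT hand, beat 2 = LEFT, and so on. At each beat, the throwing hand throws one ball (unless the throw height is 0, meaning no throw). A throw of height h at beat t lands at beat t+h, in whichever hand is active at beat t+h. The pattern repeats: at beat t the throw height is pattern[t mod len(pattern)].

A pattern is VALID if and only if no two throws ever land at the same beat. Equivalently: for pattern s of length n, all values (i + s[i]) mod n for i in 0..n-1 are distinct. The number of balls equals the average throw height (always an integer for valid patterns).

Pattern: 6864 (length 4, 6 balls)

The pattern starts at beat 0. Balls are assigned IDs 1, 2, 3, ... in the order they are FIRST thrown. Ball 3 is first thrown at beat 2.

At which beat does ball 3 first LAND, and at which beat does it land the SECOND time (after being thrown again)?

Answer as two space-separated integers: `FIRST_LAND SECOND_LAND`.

Beat 0 (L): throw ball1 h=6 -> lands@6:L; in-air after throw: [b1@6:L]
Beat 1 (R): throw ball2 h=8 -> lands@9:R; in-air after throw: [b1@6:L b2@9:R]
Beat 2 (L): throw ball3 h=6 -> lands@8:L; in-air after throw: [b1@6:L b3@8:L b2@9:R]
Beat 3 (R): throw ball4 h=4 -> lands@7:R; in-air after throw: [b1@6:L b4@7:R b3@8:L b2@9:R]
Beat 4 (L): throw ball5 h=6 -> lands@10:L; in-air after throw: [b1@6:L b4@7:R b3@8:L b2@9:R b5@10:L]
Beat 5 (R): throw ball6 h=8 -> lands@13:R; in-air after throw: [b1@6:L b4@7:R b3@8:L b2@9:R b5@10:L b6@13:R]
Beat 6 (L): throw ball1 h=6 -> lands@12:L; in-air after throw: [b4@7:R b3@8:L b2@9:R b5@10:L b1@12:L b6@13:R]
Beat 7 (R): throw ball4 h=4 -> lands@11:R; in-air after throw: [b3@8:L b2@9:R b5@10:L b4@11:R b1@12:L b6@13:R]
Beat 8 (L): throw ball3 h=6 -> lands@14:L; in-air after throw: [b2@9:R b5@10:L b4@11:R b1@12:L b6@13:R b3@14:L]
Beat 9 (R): throw ball2 h=8 -> lands@17:R; in-air after throw: [b5@10:L b4@11:R b1@12:L b6@13:R b3@14:L b2@17:R]
Beat 10 (L): throw ball5 h=6 -> lands@16:L; in-air after throw: [b4@11:R b1@12:L b6@13:R b3@14:L b5@16:L b2@17:R]
Beat 11 (R): throw ball4 h=4 -> lands@15:R; in-air after throw: [b1@12:L b6@13:R b3@14:L b4@15:R b5@16:L b2@17:R]
Beat 12 (L): throw ball1 h=6 -> lands@18:L; in-air after throw: [b6@13:R b3@14:L b4@15:R b5@16:L b2@17:R b1@18:L]
Beat 13 (R): throw ball6 h=8 -> lands@21:R; in-air after throw: [b3@14:L b4@15:R b5@16:L b2@17:R b1@18:L b6@21:R]
Beat 14 (L): throw ball3 h=6 -> lands@20:L; in-air after throw: [b4@15:R b5@16:L b2@17:R b1@18:L b3@20:L b6@21:R]
Ball 3: thrown@2 h=6 -> first land @8; rethrown@8 h=6 -> second land @14

Answer: 8 14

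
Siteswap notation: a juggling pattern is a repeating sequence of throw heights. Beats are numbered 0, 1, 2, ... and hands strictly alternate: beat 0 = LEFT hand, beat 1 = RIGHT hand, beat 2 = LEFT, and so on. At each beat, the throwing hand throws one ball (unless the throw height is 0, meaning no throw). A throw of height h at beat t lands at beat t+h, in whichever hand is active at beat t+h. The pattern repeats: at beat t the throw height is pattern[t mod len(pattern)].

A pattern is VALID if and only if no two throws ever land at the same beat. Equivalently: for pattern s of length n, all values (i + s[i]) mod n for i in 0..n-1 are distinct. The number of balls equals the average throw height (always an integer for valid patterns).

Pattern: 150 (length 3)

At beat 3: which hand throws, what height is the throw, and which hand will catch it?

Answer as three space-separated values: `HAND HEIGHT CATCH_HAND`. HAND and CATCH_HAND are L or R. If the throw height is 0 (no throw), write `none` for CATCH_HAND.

Beat 3: 3 mod 2 = 1, so hand = R
Throw height = pattern[3 mod 3] = pattern[0] = 1
Lands at beat 3+1=4, 4 mod 2 = 0, so catch hand = L

Answer: R 1 L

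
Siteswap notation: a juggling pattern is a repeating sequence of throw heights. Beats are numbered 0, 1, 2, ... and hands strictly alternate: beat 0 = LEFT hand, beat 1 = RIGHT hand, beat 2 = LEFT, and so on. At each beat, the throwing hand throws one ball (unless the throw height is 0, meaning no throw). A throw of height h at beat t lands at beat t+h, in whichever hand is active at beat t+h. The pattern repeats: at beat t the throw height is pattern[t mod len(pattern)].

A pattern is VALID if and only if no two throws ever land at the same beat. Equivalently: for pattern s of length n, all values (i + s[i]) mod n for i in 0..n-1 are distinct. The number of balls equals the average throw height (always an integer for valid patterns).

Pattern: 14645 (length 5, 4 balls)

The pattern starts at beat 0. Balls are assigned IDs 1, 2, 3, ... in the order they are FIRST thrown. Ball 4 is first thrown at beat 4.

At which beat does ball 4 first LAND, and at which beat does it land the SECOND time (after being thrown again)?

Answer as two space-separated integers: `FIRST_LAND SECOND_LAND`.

Answer: 9 14

Derivation:
Beat 0 (L): throw ball1 h=1 -> lands@1:R; in-air after throw: [b1@1:R]
Beat 1 (R): throw ball1 h=4 -> lands@5:R; in-air after throw: [b1@5:R]
Beat 2 (L): throw ball2 h=6 -> lands@8:L; in-air after throw: [b1@5:R b2@8:L]
Beat 3 (R): throw ball3 h=4 -> lands@7:R; in-air after throw: [b1@5:R b3@7:R b2@8:L]
Beat 4 (L): throw ball4 h=5 -> lands@9:R; in-air after throw: [b1@5:R b3@7:R b2@8:L b4@9:R]
Beat 5 (R): throw ball1 h=1 -> lands@6:L; in-air after throw: [b1@6:L b3@7:R b2@8:L b4@9:R]
Beat 6 (L): throw ball1 h=4 -> lands@10:L; in-air after throw: [b3@7:R b2@8:L b4@9:R b1@10:L]
Beat 7 (R): throw ball3 h=6 -> lands@13:R; in-air after throw: [b2@8:L b4@9:R b1@10:L b3@13:R]
Beat 8 (L): throw ball2 h=4 -> lands@12:L; in-air after throw: [b4@9:R b1@10:L b2@12:L b3@13:R]
Beat 9 (R): throw ball4 h=5 -> lands@14:L; in-air after throw: [b1@10:L b2@12:L b3@13:R b4@14:L]
Beat 10 (L): throw ball1 h=1 -> lands@11:R; in-air after throw: [b1@11:R b2@12:L b3@13:R b4@14:L]
Beat 11 (R): throw ball1 h=4 -> lands@15:R; in-air after throw: [b2@12:L b3@13:R b4@14:L b1@15:R]
Beat 12 (L): throw ball2 h=6 -> lands@18:L; in-air after throw: [b3@13:R b4@14:L b1@15:R b2@18:L]
Beat 13 (R): throw ball3 h=4 -> lands@17:R; in-air after throw: [b4@14:L b1@15:R b3@17:R b2@18:L]
Beat 14 (L): throw ball4 h=5 -> lands@19:R; in-air after throw: [b1@15:R b3@17:R b2@18:L b4@19:R]
Ball 4: thrown@4 h=5 -> first land @9; rethrown@9 h=5 -> second land @14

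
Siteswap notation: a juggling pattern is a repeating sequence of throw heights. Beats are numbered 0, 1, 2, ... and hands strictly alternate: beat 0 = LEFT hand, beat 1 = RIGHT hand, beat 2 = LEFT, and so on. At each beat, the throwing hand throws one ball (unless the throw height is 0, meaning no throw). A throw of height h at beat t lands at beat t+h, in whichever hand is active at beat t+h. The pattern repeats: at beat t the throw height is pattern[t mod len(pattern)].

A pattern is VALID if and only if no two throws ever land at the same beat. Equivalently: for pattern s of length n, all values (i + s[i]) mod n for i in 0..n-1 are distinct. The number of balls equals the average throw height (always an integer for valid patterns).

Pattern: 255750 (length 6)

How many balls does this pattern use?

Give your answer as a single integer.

Answer: 4

Derivation:
Pattern = [2, 5, 5, 7, 5, 0], length n = 6
  position 0: throw height = 2, running sum = 2
  position 1: throw height = 5, running sum = 7
  position 2: throw height = 5, running sum = 12
  position 3: throw height = 7, running sum = 19
  position 4: throw height = 5, running sum = 24
  position 5: throw height = 0, running sum = 24
Total sum = 24; balls = sum / n = 24 / 6 = 4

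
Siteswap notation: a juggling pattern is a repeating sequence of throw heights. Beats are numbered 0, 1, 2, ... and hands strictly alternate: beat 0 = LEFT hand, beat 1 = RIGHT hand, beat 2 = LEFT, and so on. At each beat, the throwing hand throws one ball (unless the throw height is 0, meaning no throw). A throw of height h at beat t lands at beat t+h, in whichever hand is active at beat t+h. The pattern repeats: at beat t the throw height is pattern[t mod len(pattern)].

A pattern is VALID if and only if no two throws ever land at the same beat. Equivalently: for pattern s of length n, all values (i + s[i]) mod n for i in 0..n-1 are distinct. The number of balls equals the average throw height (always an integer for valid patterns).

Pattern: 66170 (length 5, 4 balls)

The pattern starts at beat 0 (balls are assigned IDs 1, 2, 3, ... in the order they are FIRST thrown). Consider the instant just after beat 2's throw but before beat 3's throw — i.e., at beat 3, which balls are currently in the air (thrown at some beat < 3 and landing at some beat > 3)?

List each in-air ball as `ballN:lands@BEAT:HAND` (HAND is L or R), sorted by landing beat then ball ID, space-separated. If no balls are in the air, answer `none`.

Answer: ball1:lands@6:L ball2:lands@7:R

Derivation:
Beat 0 (L): throw ball1 h=6 -> lands@6:L; in-air after throw: [b1@6:L]
Beat 1 (R): throw ball2 h=6 -> lands@7:R; in-air after throw: [b1@6:L b2@7:R]
Beat 2 (L): throw ball3 h=1 -> lands@3:R; in-air after throw: [b3@3:R b1@6:L b2@7:R]
Beat 3 (R): throw ball3 h=7 -> lands@10:L; in-air after throw: [b1@6:L b2@7:R b3@10:L]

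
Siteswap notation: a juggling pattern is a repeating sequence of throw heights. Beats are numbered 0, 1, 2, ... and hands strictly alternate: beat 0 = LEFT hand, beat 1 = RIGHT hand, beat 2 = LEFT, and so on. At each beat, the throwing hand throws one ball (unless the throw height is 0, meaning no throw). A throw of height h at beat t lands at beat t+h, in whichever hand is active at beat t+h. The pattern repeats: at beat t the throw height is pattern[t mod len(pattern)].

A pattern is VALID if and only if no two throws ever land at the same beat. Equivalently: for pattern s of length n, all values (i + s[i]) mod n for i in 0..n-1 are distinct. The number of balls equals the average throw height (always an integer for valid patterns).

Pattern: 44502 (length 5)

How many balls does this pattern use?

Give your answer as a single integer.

Answer: 3

Derivation:
Pattern = [4, 4, 5, 0, 2], length n = 5
  position 0: throw height = 4, running sum = 4
  position 1: throw height = 4, running sum = 8
  position 2: throw height = 5, running sum = 13
  position 3: throw height = 0, running sum = 13
  position 4: throw height = 2, running sum = 15
Total sum = 15; balls = sum / n = 15 / 5 = 3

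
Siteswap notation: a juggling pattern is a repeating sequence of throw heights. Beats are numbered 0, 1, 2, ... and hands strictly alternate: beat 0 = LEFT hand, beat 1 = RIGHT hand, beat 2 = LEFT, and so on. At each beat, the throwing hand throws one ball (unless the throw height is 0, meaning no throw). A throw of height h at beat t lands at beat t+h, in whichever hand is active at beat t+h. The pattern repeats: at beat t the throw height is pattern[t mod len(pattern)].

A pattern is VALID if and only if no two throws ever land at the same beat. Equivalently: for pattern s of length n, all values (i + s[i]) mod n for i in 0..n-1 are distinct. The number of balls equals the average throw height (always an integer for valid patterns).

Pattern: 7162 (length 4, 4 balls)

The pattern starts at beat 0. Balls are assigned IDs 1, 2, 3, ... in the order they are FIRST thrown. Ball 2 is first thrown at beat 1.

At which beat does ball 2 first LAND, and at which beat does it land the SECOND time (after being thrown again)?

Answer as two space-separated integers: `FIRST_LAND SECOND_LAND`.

Beat 0 (L): throw ball1 h=7 -> lands@7:R; in-air after throw: [b1@7:R]
Beat 1 (R): throw ball2 h=1 -> lands@2:L; in-air after throw: [b2@2:L b1@7:R]
Beat 2 (L): throw ball2 h=6 -> lands@8:L; in-air after throw: [b1@7:R b2@8:L]
Beat 3 (R): throw ball3 h=2 -> lands@5:R; in-air after throw: [b3@5:R b1@7:R b2@8:L]
Beat 4 (L): throw ball4 h=7 -> lands@11:R; in-air after throw: [b3@5:R b1@7:R b2@8:L b4@11:R]
Beat 5 (R): throw ball3 h=1 -> lands@6:L; in-air after throw: [b3@6:L b1@7:R b2@8:L b4@11:R]
Beat 6 (L): throw ball3 h=6 -> lands@12:L; in-air after throw: [b1@7:R b2@8:L b4@11:R b3@12:L]
Beat 7 (R): throw ball1 h=2 -> lands@9:R; in-air after throw: [b2@8:L b1@9:R b4@11:R b3@12:L]
Beat 8 (L): throw ball2 h=7 -> lands@15:R; in-air after throw: [b1@9:R b4@11:R b3@12:L b2@15:R]
Ball 2: thrown@1 h=1 -> first land @2; rethrown@2 h=6 -> second land @8

Answer: 2 8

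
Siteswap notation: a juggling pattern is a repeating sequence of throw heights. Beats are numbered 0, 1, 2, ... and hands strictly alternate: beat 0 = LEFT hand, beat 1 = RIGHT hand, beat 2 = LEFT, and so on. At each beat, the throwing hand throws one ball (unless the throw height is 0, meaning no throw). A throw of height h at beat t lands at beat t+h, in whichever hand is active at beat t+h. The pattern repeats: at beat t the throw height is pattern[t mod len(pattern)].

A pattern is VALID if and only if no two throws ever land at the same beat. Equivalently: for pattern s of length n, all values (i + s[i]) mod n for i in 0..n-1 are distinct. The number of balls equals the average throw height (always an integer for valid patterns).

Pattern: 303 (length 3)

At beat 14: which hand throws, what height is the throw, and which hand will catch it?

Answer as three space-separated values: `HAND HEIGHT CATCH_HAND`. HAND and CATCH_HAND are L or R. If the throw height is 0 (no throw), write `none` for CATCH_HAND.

Beat 14: 14 mod 2 = 0, so hand = L
Throw height = pattern[14 mod 3] = pattern[2] = 3
Lands at beat 14+3=17, 17 mod 2 = 1, so catch hand = R

Answer: L 3 R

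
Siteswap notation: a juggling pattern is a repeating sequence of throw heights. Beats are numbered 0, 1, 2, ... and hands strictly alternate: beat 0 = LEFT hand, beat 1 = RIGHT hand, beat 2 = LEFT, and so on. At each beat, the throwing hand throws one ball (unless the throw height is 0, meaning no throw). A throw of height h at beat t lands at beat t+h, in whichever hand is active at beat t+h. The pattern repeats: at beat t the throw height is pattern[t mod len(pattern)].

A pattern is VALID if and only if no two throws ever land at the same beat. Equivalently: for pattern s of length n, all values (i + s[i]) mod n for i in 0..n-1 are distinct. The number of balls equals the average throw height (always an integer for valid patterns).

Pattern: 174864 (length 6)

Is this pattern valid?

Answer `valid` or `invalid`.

Answer: valid

Derivation:
i=0: (i + s[i]) mod n = (0 + 1) mod 6 = 1
i=1: (i + s[i]) mod n = (1 + 7) mod 6 = 2
i=2: (i + s[i]) mod n = (2 + 4) mod 6 = 0
i=3: (i + s[i]) mod n = (3 + 8) mod 6 = 5
i=4: (i + s[i]) mod n = (4 + 6) mod 6 = 4
i=5: (i + s[i]) mod n = (5 + 4) mod 6 = 3
Residues: [1, 2, 0, 5, 4, 3], distinct: True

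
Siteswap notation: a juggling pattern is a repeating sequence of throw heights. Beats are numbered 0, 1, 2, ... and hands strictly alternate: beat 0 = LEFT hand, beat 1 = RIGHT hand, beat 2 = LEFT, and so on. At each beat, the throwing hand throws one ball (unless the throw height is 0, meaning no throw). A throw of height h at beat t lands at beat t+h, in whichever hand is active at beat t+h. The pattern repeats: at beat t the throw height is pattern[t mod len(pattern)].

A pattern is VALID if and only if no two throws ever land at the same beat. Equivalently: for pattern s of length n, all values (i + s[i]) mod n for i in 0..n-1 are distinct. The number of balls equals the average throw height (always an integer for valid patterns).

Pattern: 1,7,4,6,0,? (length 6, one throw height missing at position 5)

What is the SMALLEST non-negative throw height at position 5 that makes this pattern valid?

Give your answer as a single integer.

Answer: 0

Derivation:
i=0: (0 + 1) mod 6 = 1
i=1: (1 + 7) mod 6 = 2
i=2: (2 + 4) mod 6 = 0
i=3: (3 + 6) mod 6 = 3
i=4: (4 + 0) mod 6 = 4
i=5: s[i]=? (unknown)
Known residues: [0, 1, 2, 3, 4]; need a permutation of 0..5, so missing residue r = 5
Need (5 + s) mod 6 = 5; smallest s = (5 - 5) mod 6 = 0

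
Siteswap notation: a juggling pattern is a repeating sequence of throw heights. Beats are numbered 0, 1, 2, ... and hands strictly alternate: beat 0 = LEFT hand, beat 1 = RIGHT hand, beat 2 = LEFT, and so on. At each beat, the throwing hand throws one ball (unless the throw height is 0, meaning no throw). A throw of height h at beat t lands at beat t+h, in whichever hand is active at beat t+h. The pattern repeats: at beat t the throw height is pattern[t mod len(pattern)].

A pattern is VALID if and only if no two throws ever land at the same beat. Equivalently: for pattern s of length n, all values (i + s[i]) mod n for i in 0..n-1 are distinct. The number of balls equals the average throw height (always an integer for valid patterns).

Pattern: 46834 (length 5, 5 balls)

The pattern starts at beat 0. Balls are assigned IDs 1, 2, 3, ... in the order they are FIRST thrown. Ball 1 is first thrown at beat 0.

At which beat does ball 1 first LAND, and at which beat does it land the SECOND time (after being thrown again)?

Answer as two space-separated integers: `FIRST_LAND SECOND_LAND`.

Answer: 4 8

Derivation:
Beat 0 (L): throw ball1 h=4 -> lands@4:L; in-air after throw: [b1@4:L]
Beat 1 (R): throw ball2 h=6 -> lands@7:R; in-air after throw: [b1@4:L b2@7:R]
Beat 2 (L): throw ball3 h=8 -> lands@10:L; in-air after throw: [b1@4:L b2@7:R b3@10:L]
Beat 3 (R): throw ball4 h=3 -> lands@6:L; in-air after throw: [b1@4:L b4@6:L b2@7:R b3@10:L]
Beat 4 (L): throw ball1 h=4 -> lands@8:L; in-air after throw: [b4@6:L b2@7:R b1@8:L b3@10:L]
Beat 5 (R): throw ball5 h=4 -> lands@9:R; in-air after throw: [b4@6:L b2@7:R b1@8:L b5@9:R b3@10:L]
Beat 6 (L): throw ball4 h=6 -> lands@12:L; in-air after throw: [b2@7:R b1@8:L b5@9:R b3@10:L b4@12:L]
Beat 7 (R): throw ball2 h=8 -> lands@15:R; in-air after throw: [b1@8:L b5@9:R b3@10:L b4@12:L b2@15:R]
Beat 8 (L): throw ball1 h=3 -> lands@11:R; in-air after throw: [b5@9:R b3@10:L b1@11:R b4@12:L b2@15:R]
Ball 1: thrown@0 h=4 -> first land @4; rethrown@4 h=4 -> second land @8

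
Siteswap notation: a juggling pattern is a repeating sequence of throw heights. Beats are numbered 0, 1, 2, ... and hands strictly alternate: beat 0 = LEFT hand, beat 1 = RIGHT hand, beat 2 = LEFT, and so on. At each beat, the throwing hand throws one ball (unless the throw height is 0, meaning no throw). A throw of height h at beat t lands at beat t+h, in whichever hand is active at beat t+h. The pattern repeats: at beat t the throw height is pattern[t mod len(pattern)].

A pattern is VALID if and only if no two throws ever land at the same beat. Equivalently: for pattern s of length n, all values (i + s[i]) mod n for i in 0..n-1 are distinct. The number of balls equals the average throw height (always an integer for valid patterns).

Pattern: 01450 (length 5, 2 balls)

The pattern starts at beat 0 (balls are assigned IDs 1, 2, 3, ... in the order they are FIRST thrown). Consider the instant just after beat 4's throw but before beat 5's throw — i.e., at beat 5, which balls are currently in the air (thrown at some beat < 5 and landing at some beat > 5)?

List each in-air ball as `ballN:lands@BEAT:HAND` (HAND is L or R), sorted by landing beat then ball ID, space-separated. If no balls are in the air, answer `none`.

Answer: ball1:lands@6:L ball2:lands@8:L

Derivation:
Beat 1 (R): throw ball1 h=1 -> lands@2:L; in-air after throw: [b1@2:L]
Beat 2 (L): throw ball1 h=4 -> lands@6:L; in-air after throw: [b1@6:L]
Beat 3 (R): throw ball2 h=5 -> lands@8:L; in-air after throw: [b1@6:L b2@8:L]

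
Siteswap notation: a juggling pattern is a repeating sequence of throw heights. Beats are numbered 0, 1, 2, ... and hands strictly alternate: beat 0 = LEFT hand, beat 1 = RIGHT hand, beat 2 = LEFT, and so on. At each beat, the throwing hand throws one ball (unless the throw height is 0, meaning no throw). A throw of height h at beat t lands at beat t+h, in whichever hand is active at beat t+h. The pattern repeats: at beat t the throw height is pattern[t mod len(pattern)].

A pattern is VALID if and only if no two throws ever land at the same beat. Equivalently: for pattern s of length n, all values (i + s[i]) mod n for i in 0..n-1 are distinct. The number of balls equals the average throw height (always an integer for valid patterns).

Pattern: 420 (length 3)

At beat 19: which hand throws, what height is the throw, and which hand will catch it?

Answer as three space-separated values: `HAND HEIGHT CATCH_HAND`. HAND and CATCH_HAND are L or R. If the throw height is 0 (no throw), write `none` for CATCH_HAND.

Answer: R 2 R

Derivation:
Beat 19: 19 mod 2 = 1, so hand = R
Throw height = pattern[19 mod 3] = pattern[1] = 2
Lands at beat 19+2=21, 21 mod 2 = 1, so catch hand = R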